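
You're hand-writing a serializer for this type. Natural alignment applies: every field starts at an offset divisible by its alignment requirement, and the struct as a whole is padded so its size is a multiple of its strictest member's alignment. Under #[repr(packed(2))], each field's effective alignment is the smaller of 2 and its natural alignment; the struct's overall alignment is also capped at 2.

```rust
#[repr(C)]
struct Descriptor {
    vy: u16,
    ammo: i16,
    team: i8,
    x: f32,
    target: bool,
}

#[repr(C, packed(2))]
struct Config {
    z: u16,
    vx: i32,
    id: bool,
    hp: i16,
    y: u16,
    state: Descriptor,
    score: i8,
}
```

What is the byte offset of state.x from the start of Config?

Descriptor: 0..2  vy  (2B, 2-aligned); 2..4  ammo  (2B, 2-aligned); 4..5  team  (1B, 1-aligned); 5..8  -- padding (3B); 8..12  x  (4B, 4-aligned); 12..13  target  (1B, 1-aligned); 13..16  -- tail padding (3B); sizeof = 16, alignof = 4
0..2  z  (2B, 2-aligned)
2..6  vx  (4B, 2-aligned)
6..7  id  (1B, 1-aligned)
7..8  -- padding (1B)
8..10  hp  (2B, 2-aligned)
10..12  y  (2B, 2-aligned)
12..28  state  (16B, 2-aligned)
within Descriptor: x at 8
12 + 8 = 20

20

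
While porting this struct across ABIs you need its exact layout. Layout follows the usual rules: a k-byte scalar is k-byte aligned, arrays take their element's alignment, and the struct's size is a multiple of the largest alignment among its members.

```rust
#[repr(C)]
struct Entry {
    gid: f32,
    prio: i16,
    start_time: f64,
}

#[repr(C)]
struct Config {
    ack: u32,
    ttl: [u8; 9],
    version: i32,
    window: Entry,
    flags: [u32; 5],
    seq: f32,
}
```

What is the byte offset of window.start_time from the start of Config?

Entry: 0..4  gid  (4B, 4-aligned); 4..6  prio  (2B, 2-aligned); 6..8  -- padding (2B); 8..16  start_time  (8B, 8-aligned); sizeof = 16, alignof = 8
0..4  ack  (4B, 4-aligned)
4..13  ttl  (9B, 1-aligned)
13..16  -- padding (3B)
16..20  version  (4B, 4-aligned)
20..24  -- padding (4B)
24..40  window  (16B, 8-aligned)
within Entry: start_time at 8
24 + 8 = 32

32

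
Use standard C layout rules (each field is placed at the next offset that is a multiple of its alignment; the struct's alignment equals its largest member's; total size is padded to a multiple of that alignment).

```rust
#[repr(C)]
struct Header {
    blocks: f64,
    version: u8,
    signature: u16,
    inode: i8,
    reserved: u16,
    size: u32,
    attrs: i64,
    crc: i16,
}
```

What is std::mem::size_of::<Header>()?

@0: blocks [8B, align 8] → 8
@8: version [1B, align 1] → 9
+1 pad (align 2)
@10: signature [2B, align 2] → 12
@12: inode [1B, align 1] → 13
+1 pad (align 2)
@14: reserved [2B, align 2] → 16
@16: size [4B, align 4] → 20
+4 pad (align 8)
@24: attrs [8B, align 8] → 32
@32: crc [2B, align 2] → 34
+6 tail pad (align 8)
size 40, align 8

40 bytes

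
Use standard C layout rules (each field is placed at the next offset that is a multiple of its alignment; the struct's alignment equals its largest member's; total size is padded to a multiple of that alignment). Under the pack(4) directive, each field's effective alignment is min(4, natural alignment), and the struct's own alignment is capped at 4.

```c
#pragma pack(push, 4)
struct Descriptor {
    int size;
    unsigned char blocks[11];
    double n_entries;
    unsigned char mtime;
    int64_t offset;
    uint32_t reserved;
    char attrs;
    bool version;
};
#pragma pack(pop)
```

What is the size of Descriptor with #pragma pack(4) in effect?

44

@0: size [4B, align 4] → 4
@4: blocks [11B, align 1] → 15
+1 pad (align 4)
@16: n_entries [8B, align 4] → 24
@24: mtime [1B, align 1] → 25
+3 pad (align 4)
@28: offset [8B, align 4] → 36
@36: reserved [4B, align 4] → 40
@40: attrs [1B, align 1] → 41
@41: version [1B, align 1] → 42
+2 tail pad (align 4)
size 44, align 4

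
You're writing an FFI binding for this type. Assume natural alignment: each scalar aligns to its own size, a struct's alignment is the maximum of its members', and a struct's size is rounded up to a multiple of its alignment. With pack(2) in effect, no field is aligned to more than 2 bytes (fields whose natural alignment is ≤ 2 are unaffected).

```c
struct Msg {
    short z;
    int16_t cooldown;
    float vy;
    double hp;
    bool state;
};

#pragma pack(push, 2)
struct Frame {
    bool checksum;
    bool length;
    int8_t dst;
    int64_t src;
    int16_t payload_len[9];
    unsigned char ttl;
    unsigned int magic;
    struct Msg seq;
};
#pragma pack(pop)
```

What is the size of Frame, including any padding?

Msg: @0: z [2B, align 2] → 2; @2: cooldown [2B, align 2] → 4; @4: vy [4B, align 4] → 8; @8: hp [8B, align 8] → 16; @16: state [1B, align 1] → 17; +7 tail pad (align 8); size 24, align 8
@0: checksum [1B, align 1] → 1
@1: length [1B, align 1] → 2
@2: dst [1B, align 1] → 3
+1 pad (align 2)
@4: src [8B, align 2] → 12
@12: payload_len [18B, align 2] → 30
@30: ttl [1B, align 1] → 31
+1 pad (align 2)
@32: magic [4B, align 2] → 36
@36: seq [24B, align 2] → 60
size 60, align 2

60 bytes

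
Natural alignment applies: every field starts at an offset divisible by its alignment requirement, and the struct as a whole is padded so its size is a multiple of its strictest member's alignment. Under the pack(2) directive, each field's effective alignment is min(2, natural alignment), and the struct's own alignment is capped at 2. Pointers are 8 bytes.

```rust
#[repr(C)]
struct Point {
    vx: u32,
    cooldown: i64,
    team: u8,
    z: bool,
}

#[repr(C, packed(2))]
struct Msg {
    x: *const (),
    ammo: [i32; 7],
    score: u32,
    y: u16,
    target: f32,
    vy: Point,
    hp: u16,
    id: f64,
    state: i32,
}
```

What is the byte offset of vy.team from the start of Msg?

62

Point: 0..4  vx  (4B, 4-aligned); 4..8  -- padding (4B); 8..16  cooldown  (8B, 8-aligned); 16..17  team  (1B, 1-aligned); 17..18  z  (1B, 1-aligned); 18..24  -- tail padding (6B); sizeof = 24, alignof = 8
0..8  x  (8B, 2-aligned)
8..36  ammo  (28B, 2-aligned)
36..40  score  (4B, 2-aligned)
40..42  y  (2B, 2-aligned)
42..46  target  (4B, 2-aligned)
46..70  vy  (24B, 2-aligned)
within Point: team at 16
46 + 16 = 62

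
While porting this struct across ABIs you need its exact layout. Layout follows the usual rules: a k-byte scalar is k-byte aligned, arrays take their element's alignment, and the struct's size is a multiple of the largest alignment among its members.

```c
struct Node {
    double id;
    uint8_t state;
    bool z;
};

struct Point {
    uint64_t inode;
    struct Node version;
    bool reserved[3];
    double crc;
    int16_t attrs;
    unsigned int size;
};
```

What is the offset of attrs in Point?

Node: id at 0 (size 8, align 8) → ends 8; state at 8 (size 1, align 1) → ends 9; z at 9 (size 1, align 1) → ends 10; tail pad 6 to reach multiple of 8; total 16 bytes, alignment 8
inode at 0 (size 8, align 8) → ends 8
version at 8 (size 16, align 8) → ends 24
reserved at 24 (size 3, align 1) → ends 27
pad 5 to align 8 for crc
crc at 32 (size 8, align 8) → ends 40
attrs at 40 (size 2, align 2) → ends 42

40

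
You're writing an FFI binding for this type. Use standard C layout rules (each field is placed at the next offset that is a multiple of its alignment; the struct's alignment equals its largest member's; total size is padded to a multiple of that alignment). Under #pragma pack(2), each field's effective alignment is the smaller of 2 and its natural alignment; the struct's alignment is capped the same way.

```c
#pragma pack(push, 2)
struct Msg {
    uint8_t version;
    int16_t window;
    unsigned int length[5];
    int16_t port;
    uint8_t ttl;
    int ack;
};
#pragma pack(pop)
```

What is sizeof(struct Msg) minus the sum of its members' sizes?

2

0..1  version  (1B, 1-aligned)
1..2  -- padding (1B)
2..4  window  (2B, 2-aligned)
4..24  length  (20B, 2-aligned)
24..26  port  (2B, 2-aligned)
26..27  ttl  (1B, 1-aligned)
27..28  -- padding (1B)
28..32  ack  (4B, 2-aligned)
sizeof = 32, alignof = 2
data bytes 30, size 32 → padding 2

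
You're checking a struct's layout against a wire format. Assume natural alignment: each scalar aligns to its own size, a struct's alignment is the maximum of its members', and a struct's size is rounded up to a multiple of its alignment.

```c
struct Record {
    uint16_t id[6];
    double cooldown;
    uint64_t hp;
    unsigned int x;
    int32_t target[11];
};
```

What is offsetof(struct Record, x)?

32

id at 0 (size 12, align 2) → ends 12
pad 4 to align 8 for cooldown
cooldown at 16 (size 8, align 8) → ends 24
hp at 24 (size 8, align 8) → ends 32
x at 32 (size 4, align 4) → ends 36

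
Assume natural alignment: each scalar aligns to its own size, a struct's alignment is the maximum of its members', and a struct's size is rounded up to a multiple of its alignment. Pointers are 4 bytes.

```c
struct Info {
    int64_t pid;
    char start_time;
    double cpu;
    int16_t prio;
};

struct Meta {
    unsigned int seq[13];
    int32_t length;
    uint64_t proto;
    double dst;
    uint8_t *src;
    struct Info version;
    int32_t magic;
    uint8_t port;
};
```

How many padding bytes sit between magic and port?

0

Info: pid at 0 (size 8, align 8) → ends 8; start_time at 8 (size 1, align 1) → ends 9; pad 7 to align 8 for cpu; cpu at 16 (size 8, align 8) → ends 24; prio at 24 (size 2, align 2) → ends 26; tail pad 6 to reach multiple of 8; total 32 bytes, alignment 8
seq at 0 (size 52, align 4) → ends 52
length at 52 (size 4, align 4) → ends 56
proto at 56 (size 8, align 8) → ends 64
dst at 64 (size 8, align 8) → ends 72
src at 72 (size 4, align 4) → ends 76
pad 4 to align 8 for version
version at 80 (size 32, align 8) → ends 112
magic at 112 (size 4, align 4) → ends 116
port at 116 (size 1, align 1) → ends 117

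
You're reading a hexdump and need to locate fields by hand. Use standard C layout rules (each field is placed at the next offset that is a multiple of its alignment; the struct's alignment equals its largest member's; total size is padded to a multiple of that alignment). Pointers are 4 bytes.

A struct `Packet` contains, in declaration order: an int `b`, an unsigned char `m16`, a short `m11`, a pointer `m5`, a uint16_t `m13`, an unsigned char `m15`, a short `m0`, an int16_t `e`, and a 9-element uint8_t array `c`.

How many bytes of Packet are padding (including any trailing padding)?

5

0..4  b  (4B, 4-aligned)
4..5  m16  (1B, 1-aligned)
5..6  -- padding (1B)
6..8  m11  (2B, 2-aligned)
8..12  m5  (4B, 4-aligned)
12..14  m13  (2B, 2-aligned)
14..15  m15  (1B, 1-aligned)
15..16  -- padding (1B)
16..18  m0  (2B, 2-aligned)
18..20  e  (2B, 2-aligned)
20..29  c  (9B, 1-aligned)
29..32  -- tail padding (3B)
sizeof = 32, alignof = 4
data bytes 27, size 32 → padding 5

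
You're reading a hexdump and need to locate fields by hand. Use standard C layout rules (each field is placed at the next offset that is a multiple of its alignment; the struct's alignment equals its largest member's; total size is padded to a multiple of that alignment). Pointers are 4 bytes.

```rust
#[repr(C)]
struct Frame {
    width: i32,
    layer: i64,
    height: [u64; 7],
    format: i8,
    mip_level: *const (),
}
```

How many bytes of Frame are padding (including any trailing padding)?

7

@0: width [4B, align 4] → 4
+4 pad (align 8)
@8: layer [8B, align 8] → 16
@16: height [56B, align 8] → 72
@72: format [1B, align 1] → 73
+3 pad (align 4)
@76: mip_level [4B, align 4] → 80
size 80, align 8
data bytes 73, size 80 → padding 7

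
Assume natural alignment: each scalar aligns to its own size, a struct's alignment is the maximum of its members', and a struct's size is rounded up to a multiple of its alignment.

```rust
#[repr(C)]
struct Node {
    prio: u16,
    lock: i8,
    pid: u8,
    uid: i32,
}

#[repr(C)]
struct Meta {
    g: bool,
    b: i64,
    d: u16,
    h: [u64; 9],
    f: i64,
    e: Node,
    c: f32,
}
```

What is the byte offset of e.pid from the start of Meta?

Node: prio at 0 (size 2, align 2) → ends 2; lock at 2 (size 1, align 1) → ends 3; pid at 3 (size 1, align 1) → ends 4; uid at 4 (size 4, align 4) → ends 8; total 8 bytes, alignment 4
g at 0 (size 1, align 1) → ends 1
pad 7 to align 8 for b
b at 8 (size 8, align 8) → ends 16
d at 16 (size 2, align 2) → ends 18
pad 6 to align 8 for h
h at 24 (size 72, align 8) → ends 96
f at 96 (size 8, align 8) → ends 104
e at 104 (size 8, align 4) → ends 112
within Node: pid at 3
104 + 3 = 107

107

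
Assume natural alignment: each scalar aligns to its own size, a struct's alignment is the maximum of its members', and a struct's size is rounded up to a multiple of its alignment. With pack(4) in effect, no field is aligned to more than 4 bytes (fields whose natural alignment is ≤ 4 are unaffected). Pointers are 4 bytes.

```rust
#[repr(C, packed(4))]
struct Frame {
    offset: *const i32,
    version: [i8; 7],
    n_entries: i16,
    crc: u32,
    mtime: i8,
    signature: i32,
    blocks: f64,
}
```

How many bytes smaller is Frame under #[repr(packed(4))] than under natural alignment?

natural layout:
  @0: offset [4B, align 4] → 4
  @4: version [7B, align 1] → 11
  +1 pad (align 2)
  @12: n_entries [2B, align 2] → 14
  +2 pad (align 4)
  @16: crc [4B, align 4] → 20
  @20: mtime [1B, align 1] → 21
  +3 pad (align 4)
  @24: signature [4B, align 4] → 28
  +4 pad (align 8)
  @32: blocks [8B, align 8] → 40
  size 40, align 8
packed(4) layout:
  @0: offset [4B, align 4] → 4
  @4: version [7B, align 1] → 11
  +1 pad (align 2)
  @12: n_entries [2B, align 2] → 14
  +2 pad (align 4)
  @16: crc [4B, align 4] → 20
  @20: mtime [1B, align 1] → 21
  +3 pad (align 4)
  @24: signature [4B, align 4] → 28
  @28: blocks [8B, align 4] → 36
  size 36, align 4
40 − 36 = 4

4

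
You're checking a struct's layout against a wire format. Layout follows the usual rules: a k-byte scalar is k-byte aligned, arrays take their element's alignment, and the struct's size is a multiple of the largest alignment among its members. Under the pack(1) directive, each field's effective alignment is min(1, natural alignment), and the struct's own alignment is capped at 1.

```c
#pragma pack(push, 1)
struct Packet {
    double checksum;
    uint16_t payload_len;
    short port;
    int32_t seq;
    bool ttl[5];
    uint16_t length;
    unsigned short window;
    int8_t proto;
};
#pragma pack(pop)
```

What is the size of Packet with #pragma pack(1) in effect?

26

checksum at 0 (size 8, align 1) → ends 8
payload_len at 8 (size 2, align 1) → ends 10
port at 10 (size 2, align 1) → ends 12
seq at 12 (size 4, align 1) → ends 16
ttl at 16 (size 5, align 1) → ends 21
length at 21 (size 2, align 1) → ends 23
window at 23 (size 2, align 1) → ends 25
proto at 25 (size 1, align 1) → ends 26
total 26 bytes, alignment 1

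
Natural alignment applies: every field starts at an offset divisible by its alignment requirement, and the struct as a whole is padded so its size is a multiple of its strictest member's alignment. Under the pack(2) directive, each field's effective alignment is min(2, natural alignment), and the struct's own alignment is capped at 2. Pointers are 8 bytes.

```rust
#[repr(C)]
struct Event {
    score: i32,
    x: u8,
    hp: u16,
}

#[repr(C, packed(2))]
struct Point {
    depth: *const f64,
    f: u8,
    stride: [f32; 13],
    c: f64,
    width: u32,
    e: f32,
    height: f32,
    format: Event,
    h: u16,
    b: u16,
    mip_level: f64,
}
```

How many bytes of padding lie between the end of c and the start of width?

Event: score at 0 (size 4, align 4) → ends 4; x at 4 (size 1, align 1) → ends 5; pad 1 to align 2 for hp; hp at 6 (size 2, align 2) → ends 8; total 8 bytes, alignment 4
depth at 0 (size 8, align 2) → ends 8
f at 8 (size 1, align 1) → ends 9
pad 1 to align 2 for stride
stride at 10 (size 52, align 2) → ends 62
c at 62 (size 8, align 2) → ends 70
width at 70 (size 4, align 2) → ends 74

0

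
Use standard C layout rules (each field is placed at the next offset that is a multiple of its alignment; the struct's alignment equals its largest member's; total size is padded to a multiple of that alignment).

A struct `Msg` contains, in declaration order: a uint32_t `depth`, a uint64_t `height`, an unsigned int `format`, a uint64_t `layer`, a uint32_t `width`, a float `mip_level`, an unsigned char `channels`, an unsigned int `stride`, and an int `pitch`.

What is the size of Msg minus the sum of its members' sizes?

depth at 0 (size 4, align 4) → ends 4
pad 4 to align 8 for height
height at 8 (size 8, align 8) → ends 16
format at 16 (size 4, align 4) → ends 20
pad 4 to align 8 for layer
layer at 24 (size 8, align 8) → ends 32
width at 32 (size 4, align 4) → ends 36
mip_level at 36 (size 4, align 4) → ends 40
channels at 40 (size 1, align 1) → ends 41
pad 3 to align 4 for stride
stride at 44 (size 4, align 4) → ends 48
pitch at 48 (size 4, align 4) → ends 52
tail pad 4 to reach multiple of 8
total 56 bytes, alignment 8
data bytes 41, size 56 → padding 15

15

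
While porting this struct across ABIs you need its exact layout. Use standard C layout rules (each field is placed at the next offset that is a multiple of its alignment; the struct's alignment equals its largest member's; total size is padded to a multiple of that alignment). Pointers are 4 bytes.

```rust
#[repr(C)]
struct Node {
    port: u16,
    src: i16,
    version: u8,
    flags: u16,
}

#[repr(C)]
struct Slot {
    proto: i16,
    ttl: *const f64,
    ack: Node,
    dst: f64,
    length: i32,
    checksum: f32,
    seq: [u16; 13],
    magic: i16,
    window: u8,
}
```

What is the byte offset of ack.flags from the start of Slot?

Node: @0: port [2B, align 2] → 2; @2: src [2B, align 2] → 4; @4: version [1B, align 1] → 5; +1 pad (align 2); @6: flags [2B, align 2] → 8; size 8, align 2
@0: proto [2B, align 2] → 2
+2 pad (align 4)
@4: ttl [4B, align 4] → 8
@8: ack [8B, align 2] → 16
within Node: flags at 6
8 + 6 = 14

14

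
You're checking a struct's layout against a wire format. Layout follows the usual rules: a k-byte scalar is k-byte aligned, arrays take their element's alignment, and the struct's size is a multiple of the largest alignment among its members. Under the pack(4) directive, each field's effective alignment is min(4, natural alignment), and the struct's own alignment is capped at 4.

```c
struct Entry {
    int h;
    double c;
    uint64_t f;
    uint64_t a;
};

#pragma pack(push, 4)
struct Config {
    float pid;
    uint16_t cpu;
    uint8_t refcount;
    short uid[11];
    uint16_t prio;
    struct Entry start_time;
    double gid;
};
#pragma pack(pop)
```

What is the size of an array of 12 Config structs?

Entry: h at 0 (size 4, align 4) → ends 4; pad 4 to align 8 for c; c at 8 (size 8, align 8) → ends 16; f at 16 (size 8, align 8) → ends 24; a at 24 (size 8, align 8) → ends 32; total 32 bytes, alignment 8
pid at 0 (size 4, align 4) → ends 4
cpu at 4 (size 2, align 2) → ends 6
refcount at 6 (size 1, align 1) → ends 7
pad 1 to align 2 for uid
uid at 8 (size 22, align 2) → ends 30
prio at 30 (size 2, align 2) → ends 32
start_time at 32 (size 32, align 4) → ends 64
gid at 64 (size 8, align 4) → ends 72
total 72 bytes, alignment 4
array of 12: 12 × 72 = 864

864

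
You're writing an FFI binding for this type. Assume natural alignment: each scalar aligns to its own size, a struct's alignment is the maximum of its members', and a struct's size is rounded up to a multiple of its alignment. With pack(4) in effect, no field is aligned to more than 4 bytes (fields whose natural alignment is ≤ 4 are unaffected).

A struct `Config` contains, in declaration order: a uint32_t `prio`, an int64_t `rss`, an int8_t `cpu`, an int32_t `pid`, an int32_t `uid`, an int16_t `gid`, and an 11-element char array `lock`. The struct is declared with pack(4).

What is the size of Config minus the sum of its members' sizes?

prio at 0 (size 4, align 4) → ends 4
rss at 4 (size 8, align 4) → ends 12
cpu at 12 (size 1, align 1) → ends 13
pad 3 to align 4 for pid
pid at 16 (size 4, align 4) → ends 20
uid at 20 (size 4, align 4) → ends 24
gid at 24 (size 2, align 2) → ends 26
lock at 26 (size 11, align 1) → ends 37
tail pad 3 to reach multiple of 4
total 40 bytes, alignment 4
data bytes 34, size 40 → padding 6

6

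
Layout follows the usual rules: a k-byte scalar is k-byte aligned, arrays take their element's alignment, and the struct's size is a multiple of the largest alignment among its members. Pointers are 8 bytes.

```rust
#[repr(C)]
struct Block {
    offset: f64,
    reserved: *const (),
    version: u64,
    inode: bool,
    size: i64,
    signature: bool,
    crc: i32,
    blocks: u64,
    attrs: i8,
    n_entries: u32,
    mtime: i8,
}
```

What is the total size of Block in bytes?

@0: offset [8B, align 8] → 8
@8: reserved [8B, align 8] → 16
@16: version [8B, align 8] → 24
@24: inode [1B, align 1] → 25
+7 pad (align 8)
@32: size [8B, align 8] → 40
@40: signature [1B, align 1] → 41
+3 pad (align 4)
@44: crc [4B, align 4] → 48
@48: blocks [8B, align 8] → 56
@56: attrs [1B, align 1] → 57
+3 pad (align 4)
@60: n_entries [4B, align 4] → 64
@64: mtime [1B, align 1] → 65
+7 tail pad (align 8)
size 72, align 8

72 bytes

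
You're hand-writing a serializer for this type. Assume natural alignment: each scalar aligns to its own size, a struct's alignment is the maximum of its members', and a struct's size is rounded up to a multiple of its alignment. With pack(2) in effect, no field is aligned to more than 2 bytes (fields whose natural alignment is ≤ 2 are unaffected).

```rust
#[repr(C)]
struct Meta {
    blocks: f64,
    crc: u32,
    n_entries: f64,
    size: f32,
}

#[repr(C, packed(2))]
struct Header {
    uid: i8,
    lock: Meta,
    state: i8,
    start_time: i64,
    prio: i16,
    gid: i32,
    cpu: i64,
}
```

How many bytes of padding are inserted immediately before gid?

Meta: @0: blocks [8B, align 8] → 8; @8: crc [4B, align 4] → 12; +4 pad (align 8); @16: n_entries [8B, align 8] → 24; @24: size [4B, align 4] → 28; +4 tail pad (align 8); size 32, align 8
@0: uid [1B, align 1] → 1
+1 pad (align 2)
@2: lock [32B, align 2] → 34
@34: state [1B, align 1] → 35
+1 pad (align 2)
@36: start_time [8B, align 2] → 44
@44: prio [2B, align 2] → 46
@46: gid [4B, align 2] → 50

0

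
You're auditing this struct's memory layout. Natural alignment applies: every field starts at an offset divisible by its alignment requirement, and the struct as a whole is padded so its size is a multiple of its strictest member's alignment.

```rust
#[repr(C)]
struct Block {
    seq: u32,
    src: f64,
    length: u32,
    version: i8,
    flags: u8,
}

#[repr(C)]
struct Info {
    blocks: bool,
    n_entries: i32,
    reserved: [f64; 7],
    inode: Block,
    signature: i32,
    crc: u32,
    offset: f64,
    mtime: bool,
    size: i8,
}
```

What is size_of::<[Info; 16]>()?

Block: seq at 0 (size 4, align 4) → ends 4; pad 4 to align 8 for src; src at 8 (size 8, align 8) → ends 16; length at 16 (size 4, align 4) → ends 20; version at 20 (size 1, align 1) → ends 21; flags at 21 (size 1, align 1) → ends 22; tail pad 2 to reach multiple of 8; total 24 bytes, alignment 8
blocks at 0 (size 1, align 1) → ends 1
pad 3 to align 4 for n_entries
n_entries at 4 (size 4, align 4) → ends 8
reserved at 8 (size 56, align 8) → ends 64
inode at 64 (size 24, align 8) → ends 88
signature at 88 (size 4, align 4) → ends 92
crc at 92 (size 4, align 4) → ends 96
offset at 96 (size 8, align 8) → ends 104
mtime at 104 (size 1, align 1) → ends 105
size at 105 (size 1, align 1) → ends 106
tail pad 6 to reach multiple of 8
total 112 bytes, alignment 8
array of 16: 16 × 112 = 1792

1792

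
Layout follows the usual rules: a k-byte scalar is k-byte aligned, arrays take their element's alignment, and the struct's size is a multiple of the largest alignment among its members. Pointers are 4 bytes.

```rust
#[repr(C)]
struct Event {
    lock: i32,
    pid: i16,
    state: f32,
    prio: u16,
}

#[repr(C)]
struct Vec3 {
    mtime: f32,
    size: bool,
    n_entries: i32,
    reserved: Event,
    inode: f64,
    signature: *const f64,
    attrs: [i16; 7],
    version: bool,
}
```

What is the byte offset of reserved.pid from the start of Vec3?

Event: lock at 0 (size 4, align 4) → ends 4; pid at 4 (size 2, align 2) → ends 6; pad 2 to align 4 for state; state at 8 (size 4, align 4) → ends 12; prio at 12 (size 2, align 2) → ends 14; tail pad 2 to reach multiple of 4; total 16 bytes, alignment 4
mtime at 0 (size 4, align 4) → ends 4
size at 4 (size 1, align 1) → ends 5
pad 3 to align 4 for n_entries
n_entries at 8 (size 4, align 4) → ends 12
reserved at 12 (size 16, align 4) → ends 28
within Event: pid at 4
12 + 4 = 16

16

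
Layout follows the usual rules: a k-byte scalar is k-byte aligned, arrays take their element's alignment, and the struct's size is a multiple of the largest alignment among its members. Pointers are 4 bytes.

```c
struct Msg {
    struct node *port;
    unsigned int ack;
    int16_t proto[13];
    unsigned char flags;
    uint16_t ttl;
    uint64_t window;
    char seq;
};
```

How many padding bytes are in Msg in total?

0..4  port  (4B, 4-aligned)
4..8  ack  (4B, 4-aligned)
8..34  proto  (26B, 2-aligned)
34..35  flags  (1B, 1-aligned)
35..36  -- padding (1B)
36..38  ttl  (2B, 2-aligned)
38..40  -- padding (2B)
40..48  window  (8B, 8-aligned)
48..49  seq  (1B, 1-aligned)
49..56  -- tail padding (7B)
sizeof = 56, alignof = 8
data bytes 46, size 56 → padding 10

10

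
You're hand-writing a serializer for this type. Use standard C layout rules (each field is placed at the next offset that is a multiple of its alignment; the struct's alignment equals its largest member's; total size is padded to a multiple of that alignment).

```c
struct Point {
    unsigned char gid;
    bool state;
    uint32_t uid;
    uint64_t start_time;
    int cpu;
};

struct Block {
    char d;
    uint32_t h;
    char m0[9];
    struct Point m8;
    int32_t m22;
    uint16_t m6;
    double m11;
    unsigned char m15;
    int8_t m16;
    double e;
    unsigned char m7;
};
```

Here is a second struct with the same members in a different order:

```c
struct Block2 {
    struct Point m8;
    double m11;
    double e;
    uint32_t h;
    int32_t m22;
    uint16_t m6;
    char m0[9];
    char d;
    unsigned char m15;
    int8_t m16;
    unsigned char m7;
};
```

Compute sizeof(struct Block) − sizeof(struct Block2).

24

Point: 0..1  gid  (1B, 1-aligned); 1..2  state  (1B, 1-aligned); 2..4  -- padding (2B); 4..8  uid  (4B, 4-aligned); 8..16  start_time  (8B, 8-aligned); 16..20  cpu  (4B, 4-aligned); 20..24  -- tail padding (4B); sizeof = 24, alignof = 8
0..1  d  (1B, 1-aligned)
1..4  -- padding (3B)
4..8  h  (4B, 4-aligned)
8..17  m0  (9B, 1-aligned)
17..24  -- padding (7B)
24..48  m8  (24B, 8-aligned)
48..52  m22  (4B, 4-aligned)
52..54  m6  (2B, 2-aligned)
54..56  -- padding (2B)
56..64  m11  (8B, 8-aligned)
64..65  m15  (1B, 1-aligned)
65..66  m16  (1B, 1-aligned)
66..72  -- padding (6B)
72..80  e  (8B, 8-aligned)
80..81  m7  (1B, 1-aligned)
81..88  -- tail padding (7B)
sizeof = 88, alignof = 8
— Block2 —
0..24  m8  (24B, 8-aligned)
24..32  m11  (8B, 8-aligned)
32..40  e  (8B, 8-aligned)
40..44  h  (4B, 4-aligned)
44..48  m22  (4B, 4-aligned)
48..50  m6  (2B, 2-aligned)
50..59  m0  (9B, 1-aligned)
59..60  d  (1B, 1-aligned)
60..61  m15  (1B, 1-aligned)
61..62  m16  (1B, 1-aligned)
62..63  m7  (1B, 1-aligned)
63..64  -- tail padding (1B)
sizeof = 64, alignof = 8
88 − 64 = 24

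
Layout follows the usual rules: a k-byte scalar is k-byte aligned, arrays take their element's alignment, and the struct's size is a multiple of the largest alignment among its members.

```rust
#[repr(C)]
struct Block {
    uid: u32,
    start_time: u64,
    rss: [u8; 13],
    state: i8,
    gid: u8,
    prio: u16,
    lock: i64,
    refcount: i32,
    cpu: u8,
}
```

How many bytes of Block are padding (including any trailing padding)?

14

@0: uid [4B, align 4] → 4
+4 pad (align 8)
@8: start_time [8B, align 8] → 16
@16: rss [13B, align 1] → 29
@29: state [1B, align 1] → 30
@30: gid [1B, align 1] → 31
+1 pad (align 2)
@32: prio [2B, align 2] → 34
+6 pad (align 8)
@40: lock [8B, align 8] → 48
@48: refcount [4B, align 4] → 52
@52: cpu [1B, align 1] → 53
+3 tail pad (align 8)
size 56, align 8
data bytes 42, size 56 → padding 14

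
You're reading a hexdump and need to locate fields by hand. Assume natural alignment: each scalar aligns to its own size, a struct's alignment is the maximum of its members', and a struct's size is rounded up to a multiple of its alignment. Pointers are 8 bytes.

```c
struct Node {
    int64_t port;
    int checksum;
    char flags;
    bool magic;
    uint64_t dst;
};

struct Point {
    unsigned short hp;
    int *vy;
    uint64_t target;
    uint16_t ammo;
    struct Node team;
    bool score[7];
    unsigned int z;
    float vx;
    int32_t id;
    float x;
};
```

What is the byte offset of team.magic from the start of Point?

Node: 0..8  port  (8B, 8-aligned); 8..12  checksum  (4B, 4-aligned); 12..13  flags  (1B, 1-aligned); 13..14  magic  (1B, 1-aligned); 14..16  -- padding (2B); 16..24  dst  (8B, 8-aligned); sizeof = 24, alignof = 8
0..2  hp  (2B, 2-aligned)
2..8  -- padding (6B)
8..16  vy  (8B, 8-aligned)
16..24  target  (8B, 8-aligned)
24..26  ammo  (2B, 2-aligned)
26..32  -- padding (6B)
32..56  team  (24B, 8-aligned)
within Node: magic at 13
32 + 13 = 45

45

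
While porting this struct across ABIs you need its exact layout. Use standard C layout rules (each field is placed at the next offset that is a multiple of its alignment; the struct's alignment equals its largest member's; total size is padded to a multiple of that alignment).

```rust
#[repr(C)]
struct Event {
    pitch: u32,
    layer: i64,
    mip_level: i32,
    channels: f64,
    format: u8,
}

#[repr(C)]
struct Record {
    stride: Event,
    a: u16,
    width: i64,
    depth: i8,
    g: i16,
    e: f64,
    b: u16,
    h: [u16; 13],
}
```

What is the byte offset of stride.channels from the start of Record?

24

Event: 0..4  pitch  (4B, 4-aligned); 4..8  -- padding (4B); 8..16  layer  (8B, 8-aligned); 16..20  mip_level  (4B, 4-aligned); 20..24  -- padding (4B); 24..32  channels  (8B, 8-aligned); 32..33  format  (1B, 1-aligned); 33..40  -- tail padding (7B); sizeof = 40, alignof = 8
0..40  stride  (40B, 8-aligned)
within Event: channels at 24
0 + 24 = 24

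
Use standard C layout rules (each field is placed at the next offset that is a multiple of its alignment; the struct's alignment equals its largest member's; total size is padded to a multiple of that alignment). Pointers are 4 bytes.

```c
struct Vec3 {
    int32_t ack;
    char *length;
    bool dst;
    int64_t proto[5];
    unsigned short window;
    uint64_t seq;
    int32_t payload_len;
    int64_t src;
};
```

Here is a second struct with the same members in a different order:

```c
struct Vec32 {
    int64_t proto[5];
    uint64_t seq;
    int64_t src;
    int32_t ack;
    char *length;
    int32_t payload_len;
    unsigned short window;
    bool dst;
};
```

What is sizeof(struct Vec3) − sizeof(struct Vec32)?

16

ack at 0 (size 4, align 4) → ends 4
length at 4 (size 4, align 4) → ends 8
dst at 8 (size 1, align 1) → ends 9
pad 7 to align 8 for proto
proto at 16 (size 40, align 8) → ends 56
window at 56 (size 2, align 2) → ends 58
pad 6 to align 8 for seq
seq at 64 (size 8, align 8) → ends 72
payload_len at 72 (size 4, align 4) → ends 76
pad 4 to align 8 for src
src at 80 (size 8, align 8) → ends 88
total 88 bytes, alignment 8
— Vec32 —
proto at 0 (size 40, align 8) → ends 40
seq at 40 (size 8, align 8) → ends 48
src at 48 (size 8, align 8) → ends 56
ack at 56 (size 4, align 4) → ends 60
length at 60 (size 4, align 4) → ends 64
payload_len at 64 (size 4, align 4) → ends 68
window at 68 (size 2, align 2) → ends 70
dst at 70 (size 1, align 1) → ends 71
tail pad 1 to reach multiple of 8
total 72 bytes, alignment 8
88 − 72 = 16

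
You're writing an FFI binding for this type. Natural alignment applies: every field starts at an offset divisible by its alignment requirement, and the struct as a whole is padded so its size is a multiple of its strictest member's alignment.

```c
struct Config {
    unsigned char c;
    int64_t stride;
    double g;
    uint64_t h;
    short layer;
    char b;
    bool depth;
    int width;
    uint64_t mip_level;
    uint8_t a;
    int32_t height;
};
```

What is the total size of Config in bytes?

c at 0 (size 1, align 1) → ends 1
pad 7 to align 8 for stride
stride at 8 (size 8, align 8) → ends 16
g at 16 (size 8, align 8) → ends 24
h at 24 (size 8, align 8) → ends 32
layer at 32 (size 2, align 2) → ends 34
b at 34 (size 1, align 1) → ends 35
depth at 35 (size 1, align 1) → ends 36
width at 36 (size 4, align 4) → ends 40
mip_level at 40 (size 8, align 8) → ends 48
a at 48 (size 1, align 1) → ends 49
pad 3 to align 4 for height
height at 52 (size 4, align 4) → ends 56
total 56 bytes, alignment 8

56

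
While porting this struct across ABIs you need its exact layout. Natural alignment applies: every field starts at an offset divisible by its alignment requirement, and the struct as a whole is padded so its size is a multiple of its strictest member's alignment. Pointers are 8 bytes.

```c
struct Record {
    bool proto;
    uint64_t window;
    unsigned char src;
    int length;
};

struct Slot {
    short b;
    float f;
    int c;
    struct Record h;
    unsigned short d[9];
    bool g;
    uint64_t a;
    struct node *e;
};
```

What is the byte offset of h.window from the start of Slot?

Record: 0..1  proto  (1B, 1-aligned); 1..8  -- padding (7B); 8..16  window  (8B, 8-aligned); 16..17  src  (1B, 1-aligned); 17..20  -- padding (3B); 20..24  length  (4B, 4-aligned); sizeof = 24, alignof = 8
0..2  b  (2B, 2-aligned)
2..4  -- padding (2B)
4..8  f  (4B, 4-aligned)
8..12  c  (4B, 4-aligned)
12..16  -- padding (4B)
16..40  h  (24B, 8-aligned)
within Record: window at 8
16 + 8 = 24

24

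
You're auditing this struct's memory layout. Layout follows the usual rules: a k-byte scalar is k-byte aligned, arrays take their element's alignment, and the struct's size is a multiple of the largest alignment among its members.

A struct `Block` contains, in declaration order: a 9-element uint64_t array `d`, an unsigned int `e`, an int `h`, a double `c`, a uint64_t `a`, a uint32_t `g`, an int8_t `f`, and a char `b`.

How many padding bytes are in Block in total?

2

@0: d [72B, align 8] → 72
@72: e [4B, align 4] → 76
@76: h [4B, align 4] → 80
@80: c [8B, align 8] → 88
@88: a [8B, align 8] → 96
@96: g [4B, align 4] → 100
@100: f [1B, align 1] → 101
@101: b [1B, align 1] → 102
+2 tail pad (align 8)
size 104, align 8
data bytes 102, size 104 → padding 2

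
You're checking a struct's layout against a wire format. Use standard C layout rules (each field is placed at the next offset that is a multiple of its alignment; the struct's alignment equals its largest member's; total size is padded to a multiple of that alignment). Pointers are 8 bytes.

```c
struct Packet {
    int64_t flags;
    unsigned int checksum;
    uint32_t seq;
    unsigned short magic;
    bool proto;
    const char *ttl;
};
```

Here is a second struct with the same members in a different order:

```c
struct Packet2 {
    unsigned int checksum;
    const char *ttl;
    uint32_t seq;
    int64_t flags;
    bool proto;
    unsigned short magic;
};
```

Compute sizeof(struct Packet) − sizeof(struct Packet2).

-8

@0: flags [8B, align 8] → 8
@8: checksum [4B, align 4] → 12
@12: seq [4B, align 4] → 16
@16: magic [2B, align 2] → 18
@18: proto [1B, align 1] → 19
+5 pad (align 8)
@24: ttl [8B, align 8] → 32
size 32, align 8
— Packet2 —
@0: checksum [4B, align 4] → 4
+4 pad (align 8)
@8: ttl [8B, align 8] → 16
@16: seq [4B, align 4] → 20
+4 pad (align 8)
@24: flags [8B, align 8] → 32
@32: proto [1B, align 1] → 33
+1 pad (align 2)
@34: magic [2B, align 2] → 36
+4 tail pad (align 8)
size 40, align 8
32 − 40 = -8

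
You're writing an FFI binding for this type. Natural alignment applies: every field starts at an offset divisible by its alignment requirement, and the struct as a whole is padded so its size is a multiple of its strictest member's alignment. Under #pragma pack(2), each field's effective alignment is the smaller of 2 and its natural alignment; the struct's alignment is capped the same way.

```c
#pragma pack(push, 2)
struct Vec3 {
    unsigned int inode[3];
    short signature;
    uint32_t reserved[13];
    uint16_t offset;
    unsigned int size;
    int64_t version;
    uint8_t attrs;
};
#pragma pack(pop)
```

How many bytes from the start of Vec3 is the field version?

72

@0: inode [12B, align 2] → 12
@12: signature [2B, align 2] → 14
@14: reserved [52B, align 2] → 66
@66: offset [2B, align 2] → 68
@68: size [4B, align 2] → 72
@72: version [8B, align 2] → 80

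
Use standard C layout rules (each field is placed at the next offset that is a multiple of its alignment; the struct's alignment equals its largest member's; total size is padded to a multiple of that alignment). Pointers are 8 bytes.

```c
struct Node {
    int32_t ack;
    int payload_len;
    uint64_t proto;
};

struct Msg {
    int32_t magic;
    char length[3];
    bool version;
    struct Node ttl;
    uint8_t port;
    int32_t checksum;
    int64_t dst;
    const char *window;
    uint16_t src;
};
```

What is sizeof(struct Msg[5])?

280

Node: @0: ack [4B, align 4] → 4; @4: payload_len [4B, align 4] → 8; @8: proto [8B, align 8] → 16; size 16, align 8
@0: magic [4B, align 4] → 4
@4: length [3B, align 1] → 7
@7: version [1B, align 1] → 8
@8: ttl [16B, align 8] → 24
@24: port [1B, align 1] → 25
+3 pad (align 4)
@28: checksum [4B, align 4] → 32
@32: dst [8B, align 8] → 40
@40: window [8B, align 8] → 48
@48: src [2B, align 2] → 50
+6 tail pad (align 8)
size 56, align 8
array of 5: 5 × 56 = 280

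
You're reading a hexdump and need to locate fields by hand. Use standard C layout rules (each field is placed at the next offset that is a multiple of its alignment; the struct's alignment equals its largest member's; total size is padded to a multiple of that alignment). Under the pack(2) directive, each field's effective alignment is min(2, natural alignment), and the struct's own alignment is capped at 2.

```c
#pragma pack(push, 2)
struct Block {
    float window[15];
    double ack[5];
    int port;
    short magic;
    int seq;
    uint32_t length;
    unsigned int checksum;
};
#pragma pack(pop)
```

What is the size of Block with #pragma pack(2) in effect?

window at 0 (size 60, align 2) → ends 60
ack at 60 (size 40, align 2) → ends 100
port at 100 (size 4, align 2) → ends 104
magic at 104 (size 2, align 2) → ends 106
seq at 106 (size 4, align 2) → ends 110
length at 110 (size 4, align 2) → ends 114
checksum at 114 (size 4, align 2) → ends 118
total 118 bytes, alignment 2

118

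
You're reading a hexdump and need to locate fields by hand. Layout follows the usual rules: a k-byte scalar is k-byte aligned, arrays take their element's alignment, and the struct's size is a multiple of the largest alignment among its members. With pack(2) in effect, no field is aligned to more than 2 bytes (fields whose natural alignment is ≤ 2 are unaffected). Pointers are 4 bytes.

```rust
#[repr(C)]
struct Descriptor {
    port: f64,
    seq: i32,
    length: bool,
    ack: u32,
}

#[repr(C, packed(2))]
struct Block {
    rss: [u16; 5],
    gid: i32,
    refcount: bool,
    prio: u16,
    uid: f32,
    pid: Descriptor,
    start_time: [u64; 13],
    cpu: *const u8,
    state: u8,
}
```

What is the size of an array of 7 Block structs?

Descriptor: 0..8  port  (8B, 8-aligned); 8..12  seq  (4B, 4-aligned); 12..13  length  (1B, 1-aligned); 13..16  -- padding (3B); 16..20  ack  (4B, 4-aligned); 20..24  -- tail padding (4B); sizeof = 24, alignof = 8
0..10  rss  (10B, 2-aligned)
10..14  gid  (4B, 2-aligned)
14..15  refcount  (1B, 1-aligned)
15..16  -- padding (1B)
16..18  prio  (2B, 2-aligned)
18..22  uid  (4B, 2-aligned)
22..46  pid  (24B, 2-aligned)
46..150  start_time  (104B, 2-aligned)
150..154  cpu  (4B, 2-aligned)
154..155  state  (1B, 1-aligned)
155..156  -- tail padding (1B)
sizeof = 156, alignof = 2
array of 7: 7 × 156 = 1092

1092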